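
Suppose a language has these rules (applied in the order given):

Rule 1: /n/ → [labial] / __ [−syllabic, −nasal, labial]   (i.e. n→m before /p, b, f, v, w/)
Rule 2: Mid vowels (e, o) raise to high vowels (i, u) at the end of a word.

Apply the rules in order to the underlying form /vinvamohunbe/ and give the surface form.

Rule 1 (nasal place assimilation): /n/ precedes the labial consonant /v/, so it assimilates in place to [m]. /n/ precedes the labial consonant /b/, so it assimilates in place to [m]. /vinvamohunbe/ → vimvamohumbe.
Rule 2 (final vowel raising): /e/ is a mid vowel in word-final position, so it raises to [i]. /vimvamohumbe/ → vimvamohumbi.

vimvamohumbi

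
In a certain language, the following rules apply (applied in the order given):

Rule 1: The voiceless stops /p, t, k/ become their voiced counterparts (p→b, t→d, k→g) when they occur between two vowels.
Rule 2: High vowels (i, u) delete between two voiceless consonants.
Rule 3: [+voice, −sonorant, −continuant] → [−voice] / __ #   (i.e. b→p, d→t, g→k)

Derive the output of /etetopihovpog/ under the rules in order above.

ededobihovpok

Rule 1 (intervocalic voicing): /t/ is a voiceless stop between vowels /e/ and /e/, so it voices to [d]. /t/ is a voiceless stop between vowels /e/ and /o/, so it voices to [d]. /p/ is a voiceless stop between vowels /o/ and /i/, so it voices to [b]. /etetopihovpog/ → ededobihovpog.
Rule 2 (high vowel syncope): no segment meets the environment; /ededobihovpog/ is unchanged.
Rule 3 (final devoicing): /g/ is a voiced stop in word-final position, so it devoices to [k]. /ededobihovpog/ → ededobihovpok.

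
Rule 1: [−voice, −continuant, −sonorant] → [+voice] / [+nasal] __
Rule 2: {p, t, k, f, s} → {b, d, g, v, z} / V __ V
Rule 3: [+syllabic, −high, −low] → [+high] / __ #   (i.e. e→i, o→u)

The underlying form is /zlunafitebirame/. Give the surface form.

zlunavidebirami

Rule 1 (post-nasal voicing): no segment meets the environment; /zlunafitebirame/ is unchanged.
Rule 2 (intervocalic voicing): /f/ is a voiceless obstruent between vowels /a/ and /i/, so it voices to [v]. /t/ is a voiceless obstruent between vowels /i/ and /e/, so it voices to [d]. /zlunafitebirame/ → zlunavidebirame.
Rule 3 (final vowel raising): /e/ is a mid vowel in word-final position, so it raises to [i]. /zlunavidebirame/ → zlunavidebirami.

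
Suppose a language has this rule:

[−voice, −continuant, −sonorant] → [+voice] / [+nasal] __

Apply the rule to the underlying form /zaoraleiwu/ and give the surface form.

No segment of /zaoraleiwu/ meets the structural description of the rule, so the form surfaces unchanged.

zaoraleiwu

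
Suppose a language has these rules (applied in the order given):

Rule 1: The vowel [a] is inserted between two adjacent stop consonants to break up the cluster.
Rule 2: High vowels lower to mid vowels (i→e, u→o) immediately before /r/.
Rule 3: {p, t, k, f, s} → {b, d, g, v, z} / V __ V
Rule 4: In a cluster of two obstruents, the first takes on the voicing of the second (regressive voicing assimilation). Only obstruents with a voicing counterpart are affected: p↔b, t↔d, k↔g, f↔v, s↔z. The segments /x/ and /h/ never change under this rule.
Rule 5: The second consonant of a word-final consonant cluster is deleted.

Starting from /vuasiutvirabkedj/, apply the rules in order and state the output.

vuaziudverabaged

Rule 1 (stop-cluster a-epenthesis): /b/ and /k/ form a stop–stop cluster, so [a] is inserted between them. /vuasiutvirabkedj/ → vuasiutvirabakedj.
Rule 2 (pre-rhotic lowering): /i/ is a high vowel immediately before /r/, so it lowers to [e]. /vuasiutvirabakedj/ → vuasiutverabakedj.
Rule 3 (intervocalic voicing): /s/ is a voiceless obstruent between vowels /a/ and /i/, so it voices to [z]. /k/ is a voiceless obstruent between vowels /a/ and /e/, so it voices to [g]. /vuasiutverabakedj/ → vuaziutverabagedj.
Rule 4 (regressive voicing assimilation): /t/ precedes the voiced obstruent /v/, so it voices to [d] by assimilation. /vuaziutverabagedj/ → vuaziudverabagedj.
Rule 5 (final cluster simplification): /j/ is the second consonant of a word-final cluster /dj/, so it deletes. /vuaziudverabagedj/ → vuaziudverabaged.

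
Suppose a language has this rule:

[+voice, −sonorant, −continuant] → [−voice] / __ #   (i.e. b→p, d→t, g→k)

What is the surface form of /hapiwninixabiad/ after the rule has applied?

hapiwninixabiat

/d/ is a voiced stop in word-final position, so it devoices to [t].
The other instance of /b/ does not occur in the required environment and remains unchanged.
Surface form: [hapiwninixabiat].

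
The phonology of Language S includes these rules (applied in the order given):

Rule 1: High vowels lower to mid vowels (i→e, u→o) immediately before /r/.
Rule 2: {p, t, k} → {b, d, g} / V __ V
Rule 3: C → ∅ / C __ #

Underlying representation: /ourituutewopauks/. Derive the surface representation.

Rule 1 (pre-rhotic lowering): /u/ is a high vowel immediately before /r/, so it lowers to [o]. /ourituutewopauks/ → oorituutewopauks.
Rule 2 (intervocalic voicing): /t/ is a voiceless stop between vowels /i/ and /u/, so it voices to [d]. /t/ is a voiceless stop between vowels /u/ and /e/, so it voices to [d]. /p/ is a voiceless stop between vowels /o/ and /a/, so it voices to [b]. /oorituutewopauks/ → ooriduudewobauks.
Rule 3 (final cluster simplification): /s/ is the second consonant of a word-final cluster /ks/, so it deletes. /ooriduudewobauks/ → ooriduudewobauk.

ooriduudewobauk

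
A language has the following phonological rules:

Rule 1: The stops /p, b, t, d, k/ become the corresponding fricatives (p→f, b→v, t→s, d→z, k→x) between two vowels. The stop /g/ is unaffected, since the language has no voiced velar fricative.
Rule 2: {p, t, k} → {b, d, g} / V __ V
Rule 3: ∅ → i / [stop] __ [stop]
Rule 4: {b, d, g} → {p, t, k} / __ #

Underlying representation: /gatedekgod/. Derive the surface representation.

Rule 1 (intervocalic spirantization): /t/ is a stop between vowels /a/ and /e/, so it spirantizes to the fricative [s]. /d/ is a stop between vowels /e/ and /e/, so it spirantizes to the fricative [z]. /gatedekgod/ → gasezekgod.
Rule 2 (intervocalic voicing): no segment meets the environment; /gasezekgod/ is unchanged.
Rule 3 (stop-cluster i-epenthesis): /k/ and /g/ form a stop–stop cluster, so [i] is inserted between them. /gasezekgod/ → gasezekigod.
Rule 4 (final devoicing): /d/ is a voiced stop in word-final position, so it devoices to [t]. /gasezekigod/ → gasezekigot.

gasezekigot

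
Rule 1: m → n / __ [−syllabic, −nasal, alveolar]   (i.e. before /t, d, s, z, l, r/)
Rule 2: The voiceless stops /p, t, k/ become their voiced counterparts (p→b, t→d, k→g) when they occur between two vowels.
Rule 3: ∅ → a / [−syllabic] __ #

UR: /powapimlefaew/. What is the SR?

Rule 1 (nasal place assimilation): /m/ precedes the alveolar consonant /l/, so it assimilates in place to [n]. /powapimlefaew/ → powapinlefaew.
Rule 2 (intervocalic voicing): /p/ is a voiceless stop between vowels /a/ and /i/, so it voices to [b]. /powapinlefaew/ → powabinlefaew.
Rule 3 (final a-epenthesis): the form ends in the consonant /w/, so [a] is inserted word-finally. /powabinlefaew/ → powabinlefaewa.

powabinlefaewa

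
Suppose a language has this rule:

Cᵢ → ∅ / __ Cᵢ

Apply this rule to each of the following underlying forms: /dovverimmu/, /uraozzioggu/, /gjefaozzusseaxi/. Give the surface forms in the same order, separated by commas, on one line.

doverimu, uraoziogu, gjefaozuseaxi

/dovverimmu/: /vv/ is a geminate; the first /v/ deletes. /mm/ is a geminate; the first /m/ deletes. → [doverimu].
/uraozzioggu/: /zz/ is a geminate; the first /z/ deletes. /gg/ is a geminate; the first /g/ deletes. → [uraoziogu].
/gjefaozzusseaxi/: /zz/ is a geminate; the first /z/ deletes. /ss/ is a geminate; the first /s/ deletes. → [gjefaozuseaxi].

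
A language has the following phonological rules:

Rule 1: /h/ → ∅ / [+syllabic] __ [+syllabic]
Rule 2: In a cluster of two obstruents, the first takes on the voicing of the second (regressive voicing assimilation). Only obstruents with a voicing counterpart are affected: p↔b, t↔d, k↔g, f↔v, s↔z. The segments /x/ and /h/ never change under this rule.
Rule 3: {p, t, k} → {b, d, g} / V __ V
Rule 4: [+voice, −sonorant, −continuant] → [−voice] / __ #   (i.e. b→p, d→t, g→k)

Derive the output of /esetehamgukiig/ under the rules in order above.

esedeamgugiik

Rule 1 (intervocalic h-deletion): /h/ occurs between vowels /e/ and /a/, so it deletes. /esetehamgukiig/ → eseteamgukiig.
Rule 2 (regressive voicing assimilation): no segment meets the environment; /eseteamgukiig/ is unchanged.
Rule 3 (intervocalic voicing): /t/ is a voiceless stop between vowels /e/ and /e/, so it voices to [d]. /k/ is a voiceless stop between vowels /u/ and /i/, so it voices to [g]. /eseteamgukiig/ → esedeamgugiig.
Rule 4 (final devoicing): /g/ is a voiced stop in word-final position, so it devoices to [k]. /esedeamgugiig/ → esedeamgugiik.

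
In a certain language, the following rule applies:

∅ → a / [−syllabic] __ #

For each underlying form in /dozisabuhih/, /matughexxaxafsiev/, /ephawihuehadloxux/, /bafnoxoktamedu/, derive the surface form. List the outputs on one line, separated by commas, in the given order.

/dozisabuhih/: the form ends in the consonant /h/, so [a] is inserted word-finally. → [dozisabuhiha].
/matughexxaxafsiev/: the form ends in the consonant /v/, so [a] is inserted word-finally. → [matughexxaxafsieva].
/ephawihuehadloxux/: the form ends in the consonant /x/, so [a] is inserted word-finally. → [ephawihuehadloxuxa].
/bafnoxoktamedu/: the rule's environment is not met; surfaces unchanged as [bafnoxoktamedu].

dozisabuhiha, matughexxaxafsieva, ephawihuehadloxuxa, bafnoxoktamedu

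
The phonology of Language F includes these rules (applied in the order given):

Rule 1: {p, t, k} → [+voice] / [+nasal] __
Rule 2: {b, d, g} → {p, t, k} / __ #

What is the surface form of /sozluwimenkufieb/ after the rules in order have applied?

sozluwimengufiep

Rule 1 (post-nasal voicing): /k/ is a voiceless stop immediately after the nasal /n/, so it voices to [g]. /sozluwimenkufieb/ → sozluwimengufieb.
Rule 2 (final devoicing): /b/ is a voiced stop in word-final position, so it devoices to [p]. /sozluwimengufieb/ → sozluwimengufiep.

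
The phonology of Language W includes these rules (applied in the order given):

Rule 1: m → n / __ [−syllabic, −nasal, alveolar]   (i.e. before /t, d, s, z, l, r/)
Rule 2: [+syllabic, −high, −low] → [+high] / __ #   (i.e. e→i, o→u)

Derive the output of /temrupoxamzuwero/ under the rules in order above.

Rule 1 (nasal place assimilation): /m/ precedes the alveolar consonant /r/, so it assimilates in place to [n]. /m/ precedes the alveolar consonant /z/, so it assimilates in place to [n]. /temrupoxamzuwero/ → tenrupoxanzuwero.
Rule 2 (final vowel raising): /o/ is a mid vowel in word-final position, so it raises to [u]. /tenrupoxanzuwero/ → tenrupoxanzuweru.

tenrupoxanzuweru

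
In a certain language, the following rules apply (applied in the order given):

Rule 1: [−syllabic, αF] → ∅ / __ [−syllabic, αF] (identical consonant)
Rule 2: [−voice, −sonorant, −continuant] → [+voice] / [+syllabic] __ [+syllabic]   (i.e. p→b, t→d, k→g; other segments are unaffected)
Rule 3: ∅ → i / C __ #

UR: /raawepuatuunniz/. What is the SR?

raawebuaduunizi

Rule 1 (degemination): /nn/ is a geminate; the first /n/ deletes. /raawepuatuunniz/ → raawepuatuuniz.
Rule 2 (intervocalic voicing): /p/ is a voiceless stop between vowels /e/ and /u/, so it voices to [b]. /t/ is a voiceless stop between vowels /a/ and /u/, so it voices to [d]. /raawepuatuuniz/ → raawebuaduuniz.
Rule 3 (final i-epenthesis): the form ends in the consonant /z/, so [i] is inserted word-finally. /raawebuaduuniz/ → raawebuaduunizi.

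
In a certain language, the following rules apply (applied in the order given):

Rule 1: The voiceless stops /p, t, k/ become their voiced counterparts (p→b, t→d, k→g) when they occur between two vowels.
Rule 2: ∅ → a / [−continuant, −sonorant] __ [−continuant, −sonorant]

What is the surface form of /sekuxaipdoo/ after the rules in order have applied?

Rule 1 (intervocalic voicing): /k/ is a voiceless stop between vowels /e/ and /u/, so it voices to [g]. /sekuxaipdoo/ → seguxaipdoo.
Rule 2 (stop-cluster a-epenthesis): /p/ and /d/ form a stop–stop cluster, so [a] is inserted between them. /seguxaipdoo/ → seguxaipadoo.

seguxaipadoo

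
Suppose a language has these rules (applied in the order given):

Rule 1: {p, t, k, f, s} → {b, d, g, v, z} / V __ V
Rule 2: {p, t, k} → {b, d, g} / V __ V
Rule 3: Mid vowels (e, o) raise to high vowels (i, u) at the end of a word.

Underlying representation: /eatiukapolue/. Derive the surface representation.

Rule 1 (intervocalic voicing): /t/ is a voiceless obstruent between vowels /a/ and /i/, so it voices to [d]. /k/ is a voiceless obstruent between vowels /u/ and /a/, so it voices to [g]. /p/ is a voiceless obstruent between vowels /a/ and /o/, so it voices to [b]. /eatiukapolue/ → eadiugabolue.
Rule 2 (intervocalic voicing): no segment meets the environment; /eadiugabolue/ is unchanged.
Rule 3 (final vowel raising): /e/ is a mid vowel in word-final position, so it raises to [i]. /eadiugabolue/ → eadiugabolui.

eadiugabolui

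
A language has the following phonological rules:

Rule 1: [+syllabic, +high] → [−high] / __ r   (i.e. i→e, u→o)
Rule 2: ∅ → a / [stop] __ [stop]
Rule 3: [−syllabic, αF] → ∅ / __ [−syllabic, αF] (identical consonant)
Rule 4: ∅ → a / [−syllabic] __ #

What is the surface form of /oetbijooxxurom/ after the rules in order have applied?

oetabijooxoroma

Rule 1 (pre-rhotic lowering): /u/ is a high vowel immediately before /r/, so it lowers to [o]. /oetbijooxxurom/ → oetbijooxxorom.
Rule 2 (stop-cluster a-epenthesis): /t/ and /b/ form a stop–stop cluster, so [a] is inserted between them. /oetbijooxxorom/ → oetabijooxxorom.
Rule 3 (degemination): /xx/ is a geminate; the first /x/ deletes. /oetabijooxxorom/ → oetabijooxorom.
Rule 4 (final a-epenthesis): the form ends in the consonant /m/, so [a] is inserted word-finally. /oetabijooxorom/ → oetabijooxoroma.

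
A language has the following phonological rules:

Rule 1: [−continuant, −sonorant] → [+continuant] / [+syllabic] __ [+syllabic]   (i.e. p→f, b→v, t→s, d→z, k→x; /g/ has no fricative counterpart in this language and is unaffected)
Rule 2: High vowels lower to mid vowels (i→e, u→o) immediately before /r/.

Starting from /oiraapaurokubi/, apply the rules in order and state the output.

oeraafaoroxuvi

Rule 1 (intervocalic spirantization): /p/ is a stop between vowels /a/ and /a/, so it spirantizes to the fricative [f]. /k/ is a stop between vowels /o/ and /u/, so it spirantizes to the fricative [x]. /b/ is a stop between vowels /u/ and /i/, so it spirantizes to the fricative [v]. /oiraapaurokubi/ → oiraafauroxuvi.
Rule 2 (pre-rhotic lowering): /i/ is a high vowel immediately before /r/, so it lowers to [e]. /u/ is a high vowel immediately before /r/, so it lowers to [o]. /oiraafauroxuvi/ → oeraafaoroxuvi.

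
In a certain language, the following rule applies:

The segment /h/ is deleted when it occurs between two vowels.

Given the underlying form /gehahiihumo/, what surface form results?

geaiiumo

/h/ occurs between vowels /e/ and /a/, so it deletes.
/h/ occurs between vowels /a/ and /i/, so it deletes.
/h/ occurs between vowels /i/ and /u/, so it deletes.
Surface form: [geaiiumo].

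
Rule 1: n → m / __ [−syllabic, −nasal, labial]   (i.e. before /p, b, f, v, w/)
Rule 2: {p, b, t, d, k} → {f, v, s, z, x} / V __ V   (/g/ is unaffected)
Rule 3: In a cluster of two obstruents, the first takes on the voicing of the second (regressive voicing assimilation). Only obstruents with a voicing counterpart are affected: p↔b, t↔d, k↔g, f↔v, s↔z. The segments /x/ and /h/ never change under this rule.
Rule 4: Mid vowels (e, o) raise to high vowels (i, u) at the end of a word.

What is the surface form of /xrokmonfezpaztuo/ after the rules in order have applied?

xrokmomfespastuu

Rule 1 (nasal place assimilation): /n/ precedes the labial consonant /f/, so it assimilates in place to [m]. /xrokmonfezpaztuo/ → xrokmomfezpaztuo.
Rule 2 (intervocalic spirantization): no segment meets the environment; /xrokmomfezpaztuo/ is unchanged.
Rule 3 (regressive voicing assimilation): /z/ precedes the voiceless obstruent /p/, so it devoices to [s] by assimilation. /z/ precedes the voiceless obstruent /t/, so it devoices to [s] by assimilation. /xrokmomfezpaztuo/ → xrokmomfespastuo.
Rule 4 (final vowel raising): /o/ is a mid vowel in word-final position, so it raises to [u]. /xrokmomfespastuo/ → xrokmomfespastuu.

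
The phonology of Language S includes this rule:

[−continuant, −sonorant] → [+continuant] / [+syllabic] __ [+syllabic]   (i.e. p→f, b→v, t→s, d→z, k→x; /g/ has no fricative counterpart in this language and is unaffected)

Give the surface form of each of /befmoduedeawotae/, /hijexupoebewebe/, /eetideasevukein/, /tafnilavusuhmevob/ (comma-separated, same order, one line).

/befmoduedeawotae/: /d/ is a stop between vowels /o/ and /u/, so it spirantizes to the fricative [z]. /d/ is a stop between vowels /e/ and /e/, so it spirantizes to the fricative [z]. /t/ is a stop between vowels /o/ and /a/, so it spirantizes to the fricative [s]. → [befmozuezeawosae].
/hijexupoebewebe/: /p/ is a stop between vowels /u/ and /o/, so it spirantizes to the fricative [f]. /b/ is a stop between vowels /e/ and /e/, so it spirantizes to the fricative [v]. /b/ is a stop between vowels /e/ and /e/, so it spirantizes to the fricative [v]. → [hijexufoeveweve].
/eetideasevukein/: /t/ is a stop between vowels /e/ and /i/, so it spirantizes to the fricative [s]. /d/ is a stop between vowels /i/ and /e/, so it spirantizes to the fricative [z]. /k/ is a stop between vowels /u/ and /e/, so it spirantizes to the fricative [x]. → [eesizeasevuxein].
/tafnilavusuhmevob/: the rule's environment is not met; surfaces unchanged as [tafnilavusuhmevob].

befmozuezeawosae, hijexufoeveweve, eesizeasevuxein, tafnilavusuhmevob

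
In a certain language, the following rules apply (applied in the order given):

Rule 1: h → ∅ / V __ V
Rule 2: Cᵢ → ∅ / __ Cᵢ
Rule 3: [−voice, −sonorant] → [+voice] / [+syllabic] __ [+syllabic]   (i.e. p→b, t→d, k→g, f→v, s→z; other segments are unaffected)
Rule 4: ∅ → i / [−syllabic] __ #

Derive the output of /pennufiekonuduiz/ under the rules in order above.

Rule 1 (intervocalic h-deletion): no segment meets the environment; /pennufiekonuduiz/ is unchanged.
Rule 2 (degemination): /nn/ is a geminate; the first /n/ deletes. /pennufiekonuduiz/ → penufiekonuduiz.
Rule 3 (intervocalic voicing): /f/ is a voiceless obstruent between vowels /u/ and /i/, so it voices to [v]. /k/ is a voiceless obstruent between vowels /e/ and /o/, so it voices to [g]. /penufiekonuduiz/ → penuviegonuduiz.
Rule 4 (final i-epenthesis): the form ends in the consonant /z/, so [i] is inserted word-finally. /penuviegonuduiz/ → penuviegonuduizi.

penuviegonuduizi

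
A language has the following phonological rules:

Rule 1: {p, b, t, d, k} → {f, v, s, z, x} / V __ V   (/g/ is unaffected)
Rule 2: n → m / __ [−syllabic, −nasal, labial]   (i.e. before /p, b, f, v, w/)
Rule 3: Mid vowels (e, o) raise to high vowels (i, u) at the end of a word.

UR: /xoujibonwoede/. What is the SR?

Rule 1 (intervocalic spirantization): /b/ is a stop between vowels /i/ and /o/, so it spirantizes to the fricative [v]. /d/ is a stop between vowels /e/ and /e/, so it spirantizes to the fricative [z]. /xoujibonwoede/ → xoujivonwoeze.
Rule 2 (nasal place assimilation): /n/ precedes the labial consonant /w/, so it assimilates in place to [m]. /xoujivonwoeze/ → xoujivomwoeze.
Rule 3 (final vowel raising): /e/ is a mid vowel in word-final position, so it raises to [i]. /xoujivomwoeze/ → xoujivomwoezi.

xoujivomwoezi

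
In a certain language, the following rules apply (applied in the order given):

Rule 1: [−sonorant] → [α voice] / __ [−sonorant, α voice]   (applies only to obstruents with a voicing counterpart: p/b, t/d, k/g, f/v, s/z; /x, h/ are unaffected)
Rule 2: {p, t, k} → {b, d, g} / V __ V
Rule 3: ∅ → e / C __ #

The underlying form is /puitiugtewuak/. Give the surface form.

puidiuktewuake

Rule 1 (regressive voicing assimilation): /g/ precedes the voiceless obstruent /t/, so it devoices to [k] by assimilation. /puitiugtewuak/ → puitiuktewuak.
Rule 2 (intervocalic voicing): /t/ is a voiceless stop between vowels /i/ and /i/, so it voices to [d]. /puitiuktewuak/ → puidiuktewuak.
Rule 3 (final e-epenthesis): the form ends in the consonant /k/, so [e] is inserted word-finally. /puidiuktewuak/ → puidiuktewuake.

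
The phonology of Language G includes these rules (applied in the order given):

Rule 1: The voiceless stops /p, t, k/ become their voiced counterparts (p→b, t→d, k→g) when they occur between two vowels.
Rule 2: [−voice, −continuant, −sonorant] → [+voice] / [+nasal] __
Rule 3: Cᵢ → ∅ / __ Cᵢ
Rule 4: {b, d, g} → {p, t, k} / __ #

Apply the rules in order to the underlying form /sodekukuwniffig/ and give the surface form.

Rule 1 (intervocalic voicing): /k/ is a voiceless stop between vowels /e/ and /u/, so it voices to [g]. /k/ is a voiceless stop between vowels /u/ and /u/, so it voices to [g]. /sodekukuwniffig/ → sodeguguwniffig.
Rule 2 (post-nasal voicing): no segment meets the environment; /sodeguguwniffig/ is unchanged.
Rule 3 (degemination): /ff/ is a geminate; the first /f/ deletes. /sodeguguwniffig/ → sodeguguwnifig.
Rule 4 (final devoicing): /g/ is a voiced stop in word-final position, so it devoices to [k]. /sodeguguwnifig/ → sodeguguwnifik.

sodeguguwnifik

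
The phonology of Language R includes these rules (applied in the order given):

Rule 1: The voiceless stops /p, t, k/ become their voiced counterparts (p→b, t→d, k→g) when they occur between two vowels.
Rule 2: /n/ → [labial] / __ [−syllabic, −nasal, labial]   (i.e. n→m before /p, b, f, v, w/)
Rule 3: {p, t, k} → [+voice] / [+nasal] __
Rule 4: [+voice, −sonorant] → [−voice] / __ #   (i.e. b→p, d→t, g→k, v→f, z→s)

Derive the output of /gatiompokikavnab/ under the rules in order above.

Rule 1 (intervocalic voicing): /t/ is a voiceless stop between vowels /a/ and /i/, so it voices to [d]. /k/ is a voiceless stop between vowels /o/ and /i/, so it voices to [g]. /k/ is a voiceless stop between vowels /i/ and /a/, so it voices to [g]. /gatiompokikavnab/ → gadiompogigavnab.
Rule 2 (nasal place assimilation): no segment meets the environment; /gadiompogigavnab/ is unchanged.
Rule 3 (post-nasal voicing): /p/ is a voiceless stop immediately after the nasal /m/, so it voices to [b]. /gadiompogigavnab/ → gadiombogigavnab.
Rule 4 (final devoicing): /b/ is a voiced obstruent in word-final position, so it devoices to [p]. /gadiombogigavnab/ → gadiombogigavnap.

gadiombogigavnap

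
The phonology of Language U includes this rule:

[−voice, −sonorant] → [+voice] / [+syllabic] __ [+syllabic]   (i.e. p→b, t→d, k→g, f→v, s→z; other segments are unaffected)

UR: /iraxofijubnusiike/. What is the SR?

/f/ is a voiceless obstruent between vowels /o/ and /i/, so it voices to [v].
/s/ is a voiceless obstruent between vowels /u/ and /i/, so it voices to [z].
/k/ is a voiceless obstruent between vowels /i/ and /e/, so it voices to [g].
Surface form: [iraxovijubnuziige].

iraxovijubnuziige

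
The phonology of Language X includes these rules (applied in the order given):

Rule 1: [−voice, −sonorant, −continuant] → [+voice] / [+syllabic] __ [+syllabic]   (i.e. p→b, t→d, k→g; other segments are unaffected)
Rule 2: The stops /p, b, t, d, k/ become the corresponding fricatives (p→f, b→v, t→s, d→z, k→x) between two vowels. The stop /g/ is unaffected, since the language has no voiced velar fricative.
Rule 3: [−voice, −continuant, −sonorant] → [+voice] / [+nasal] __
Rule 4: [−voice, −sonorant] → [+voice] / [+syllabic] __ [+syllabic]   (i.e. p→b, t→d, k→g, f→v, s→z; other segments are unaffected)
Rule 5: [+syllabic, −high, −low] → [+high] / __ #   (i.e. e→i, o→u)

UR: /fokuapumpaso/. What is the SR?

foguavumbazu

Rule 1 (intervocalic voicing): /k/ is a voiceless stop between vowels /o/ and /u/, so it voices to [g]. /p/ is a voiceless stop between vowels /a/ and /u/, so it voices to [b]. /fokuapumpaso/ → foguabumpaso.
Rule 2 (intervocalic spirantization): /b/ is a stop between vowels /a/ and /u/, so it spirantizes to the fricative [v]. /foguabumpaso/ → foguavumpaso.
Rule 3 (post-nasal voicing): /p/ is a voiceless stop immediately after the nasal /m/, so it voices to [b]. /foguavumpaso/ → foguavumbaso.
Rule 4 (intervocalic voicing): /s/ is a voiceless obstruent between vowels /a/ and /o/, so it voices to [z]. /foguavumbaso/ → foguavumbazo.
Rule 5 (final vowel raising): /o/ is a mid vowel in word-final position, so it raises to [u]. /foguavumbazo/ → foguavumbazu.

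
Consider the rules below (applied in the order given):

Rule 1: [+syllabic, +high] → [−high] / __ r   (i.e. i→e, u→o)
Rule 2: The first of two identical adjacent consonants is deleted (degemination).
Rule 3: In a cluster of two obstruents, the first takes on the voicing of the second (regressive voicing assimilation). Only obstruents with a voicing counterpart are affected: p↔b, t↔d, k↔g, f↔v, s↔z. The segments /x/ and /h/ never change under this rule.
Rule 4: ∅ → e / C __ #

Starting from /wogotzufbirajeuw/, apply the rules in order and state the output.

Rule 1 (pre-rhotic lowering): /i/ is a high vowel immediately before /r/, so it lowers to [e]. /wogotzufbirajeuw/ → wogotzufberajeuw.
Rule 2 (degemination): no segment meets the environment; /wogotzufberajeuw/ is unchanged.
Rule 3 (regressive voicing assimilation): /t/ precedes the voiced obstruent /z/, so it voices to [d] by assimilation. /f/ precedes the voiced obstruent /b/, so it voices to [v] by assimilation. /wogotzufberajeuw/ → wogodzuvberajeuw.
Rule 4 (final e-epenthesis): the form ends in the consonant /w/, so [e] is inserted word-finally. /wogodzuvberajeuw/ → wogodzuvberajeuwe.

wogodzuvberajeuwe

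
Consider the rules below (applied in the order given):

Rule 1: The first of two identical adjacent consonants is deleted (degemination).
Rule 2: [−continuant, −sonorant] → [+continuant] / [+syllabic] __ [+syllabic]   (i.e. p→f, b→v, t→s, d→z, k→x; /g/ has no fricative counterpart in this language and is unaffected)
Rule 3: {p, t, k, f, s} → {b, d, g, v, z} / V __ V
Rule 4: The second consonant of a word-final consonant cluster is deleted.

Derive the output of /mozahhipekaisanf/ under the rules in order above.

Rule 1 (degemination): /hh/ is a geminate; the first /h/ deletes. /mozahhipekaisanf/ → mozahipekaisanf.
Rule 2 (intervocalic spirantization): /p/ is a stop between vowels /i/ and /e/, so it spirantizes to the fricative [f]. /k/ is a stop between vowels /e/ and /a/, so it spirantizes to the fricative [x]. /mozahipekaisanf/ → mozahifexaisanf.
Rule 3 (intervocalic voicing): /f/ is a voiceless obstruent between vowels /i/ and /e/, so it voices to [v]. /s/ is a voiceless obstruent between vowels /i/ and /a/, so it voices to [z]. /mozahifexaisanf/ → mozahivexaizanf.
Rule 4 (final cluster simplification): /f/ is the second consonant of a word-final cluster /nf/, so it deletes. /mozahivexaizanf/ → mozahivexaizan.

mozahivexaizan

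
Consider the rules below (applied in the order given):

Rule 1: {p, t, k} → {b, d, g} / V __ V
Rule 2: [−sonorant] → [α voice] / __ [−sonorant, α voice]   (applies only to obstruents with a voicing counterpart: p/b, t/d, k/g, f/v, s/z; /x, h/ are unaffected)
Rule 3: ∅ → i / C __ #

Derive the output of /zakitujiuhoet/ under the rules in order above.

Rule 1 (intervocalic voicing): /k/ is a voiceless stop between vowels /a/ and /i/, so it voices to [g]. /t/ is a voiceless stop between vowels /i/ and /u/, so it voices to [d]. /zakitujiuhoet/ → zagidujiuhoet.
Rule 2 (regressive voicing assimilation): no segment meets the environment; /zagidujiuhoet/ is unchanged.
Rule 3 (final i-epenthesis): the form ends in the consonant /t/, so [i] is inserted word-finally. /zagidujiuhoet/ → zagidujiuhoeti.

zagidujiuhoeti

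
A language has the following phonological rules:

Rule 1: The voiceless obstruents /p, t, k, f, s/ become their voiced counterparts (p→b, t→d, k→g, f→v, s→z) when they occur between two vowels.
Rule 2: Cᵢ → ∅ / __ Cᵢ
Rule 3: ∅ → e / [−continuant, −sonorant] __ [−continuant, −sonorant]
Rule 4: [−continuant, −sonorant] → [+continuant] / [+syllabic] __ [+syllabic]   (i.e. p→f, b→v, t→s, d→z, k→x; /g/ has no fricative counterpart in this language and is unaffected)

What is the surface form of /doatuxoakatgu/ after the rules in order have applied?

Rule 1 (intervocalic voicing): /t/ is a voiceless obstruent between vowels /a/ and /u/, so it voices to [d]. /k/ is a voiceless obstruent between vowels /a/ and /a/, so it voices to [g]. /doatuxoakatgu/ → doaduxoagatgu.
Rule 2 (degemination): no segment meets the environment; /doaduxoagatgu/ is unchanged.
Rule 3 (stop-cluster e-epenthesis): /t/ and /g/ form a stop–stop cluster, so [e] is inserted between them. /doaduxoagatgu/ → doaduxoagategu.
Rule 4 (intervocalic spirantization): /d/ is a stop between vowels /a/ and /u/, so it spirantizes to the fricative [z]. /t/ is a stop between vowels /a/ and /e/, so it spirantizes to the fricative [s]. /doaduxoagategu/ → doazuxoagasegu.

doazuxoagasegu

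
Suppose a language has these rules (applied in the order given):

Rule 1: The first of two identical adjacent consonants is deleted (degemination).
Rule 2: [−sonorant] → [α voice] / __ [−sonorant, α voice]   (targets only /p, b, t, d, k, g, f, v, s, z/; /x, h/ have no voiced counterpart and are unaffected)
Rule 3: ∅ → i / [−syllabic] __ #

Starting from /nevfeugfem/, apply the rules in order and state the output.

neffeukfemi

Rule 1 (degemination): no segment meets the environment; /nevfeugfem/ is unchanged.
Rule 2 (regressive voicing assimilation): /v/ precedes the voiceless obstruent /f/, so it devoices to [f] by assimilation. /g/ precedes the voiceless obstruent /f/, so it devoices to [k] by assimilation. /nevfeugfem/ → neffeukfem.
Rule 3 (final i-epenthesis): the form ends in the consonant /m/, so [i] is inserted word-finally. /neffeukfem/ → neffeukfemi.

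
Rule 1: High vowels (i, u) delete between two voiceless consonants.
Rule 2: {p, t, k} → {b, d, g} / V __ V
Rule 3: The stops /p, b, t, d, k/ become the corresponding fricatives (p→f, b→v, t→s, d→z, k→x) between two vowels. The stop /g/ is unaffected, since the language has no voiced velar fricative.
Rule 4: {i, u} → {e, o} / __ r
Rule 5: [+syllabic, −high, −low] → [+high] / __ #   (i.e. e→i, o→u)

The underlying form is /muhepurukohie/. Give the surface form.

Rule 1 (high vowel syncope): no segment meets the environment; /muhepurukohie/ is unchanged.
Rule 2 (intervocalic voicing): /p/ is a voiceless stop between vowels /e/ and /u/, so it voices to [b]. /k/ is a voiceless stop between vowels /u/ and /o/, so it voices to [g]. /muhepurukohie/ → muheburugohie.
Rule 3 (intervocalic spirantization): /b/ is a stop between vowels /e/ and /u/, so it spirantizes to the fricative [v]. /muheburugohie/ → muhevurugohie.
Rule 4 (pre-rhotic lowering): /u/ is a high vowel immediately before /r/, so it lowers to [o]. /muhevurugohie/ → muhevorugohie.
Rule 5 (final vowel raising): /e/ is a mid vowel in word-final position, so it raises to [i]. /muhevorugohie/ → muhevorugohii.

muhevorugohii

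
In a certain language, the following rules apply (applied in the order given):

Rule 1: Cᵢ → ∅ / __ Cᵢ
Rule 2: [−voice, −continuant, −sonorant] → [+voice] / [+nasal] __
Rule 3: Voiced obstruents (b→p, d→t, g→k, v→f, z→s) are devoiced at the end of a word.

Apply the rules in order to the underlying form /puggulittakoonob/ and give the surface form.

Rule 1 (degemination): /gg/ is a geminate; the first /g/ deletes. /tt/ is a geminate; the first /t/ deletes. /puggulittakoonob/ → pugulitakoonob.
Rule 2 (post-nasal voicing): no segment meets the environment; /pugulitakoonob/ is unchanged.
Rule 3 (final devoicing): /b/ is a voiced obstruent in word-final position, so it devoices to [p]. /pugulitakoonob/ → pugulitakoonop.

pugulitakoonop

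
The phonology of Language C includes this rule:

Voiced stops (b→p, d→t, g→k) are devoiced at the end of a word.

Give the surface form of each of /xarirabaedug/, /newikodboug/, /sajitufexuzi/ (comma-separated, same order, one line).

/xarirabaedug/: /g/ is a voiced stop in word-final position, so it devoices to [k]. → [xarirabaeduk].
/newikodboug/: /g/ is a voiced stop in word-final position, so it devoices to [k]. → [newikodbouk].
/sajitufexuzi/: the rule's environment is not met; surfaces unchanged as [sajitufexuzi].

xarirabaeduk, newikodbouk, sajitufexuzi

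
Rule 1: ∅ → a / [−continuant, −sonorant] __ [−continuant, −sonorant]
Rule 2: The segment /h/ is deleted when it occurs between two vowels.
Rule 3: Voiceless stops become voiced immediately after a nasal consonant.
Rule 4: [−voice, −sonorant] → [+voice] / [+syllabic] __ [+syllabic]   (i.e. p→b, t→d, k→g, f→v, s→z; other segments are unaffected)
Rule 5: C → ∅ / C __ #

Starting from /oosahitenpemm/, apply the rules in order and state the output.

Rule 1 (stop-cluster a-epenthesis): no segment meets the environment; /oosahitenpemm/ is unchanged.
Rule 2 (intervocalic h-deletion): /h/ occurs between vowels /a/ and /i/, so it deletes. /oosahitenpemm/ → oosaitenpemm.
Rule 3 (post-nasal voicing): /p/ is a voiceless stop immediately after the nasal /n/, so it voices to [b]. /oosaitenpemm/ → oosaitenbemm.
Rule 4 (intervocalic voicing): /s/ is a voiceless obstruent between vowels /o/ and /a/, so it voices to [z]. /t/ is a voiceless obstruent between vowels /i/ and /e/, so it voices to [d]. /oosaitenbemm/ → oozaidenbemm.
Rule 5 (final cluster simplification): /m/ is the second consonant of a word-final cluster /mm/, so it deletes. /oozaidenbemm/ → oozaidenbem.

oozaidenbem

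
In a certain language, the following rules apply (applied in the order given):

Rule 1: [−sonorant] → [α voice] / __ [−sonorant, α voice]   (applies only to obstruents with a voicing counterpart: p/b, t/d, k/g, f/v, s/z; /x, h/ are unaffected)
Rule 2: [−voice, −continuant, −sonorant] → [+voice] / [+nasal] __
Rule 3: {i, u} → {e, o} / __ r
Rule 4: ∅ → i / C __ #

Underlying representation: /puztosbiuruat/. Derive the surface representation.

Rule 1 (regressive voicing assimilation): /z/ precedes the voiceless obstruent /t/, so it devoices to [s] by assimilation. /s/ precedes the voiced obstruent /b/, so it voices to [z] by assimilation. /puztosbiuruat/ → pustozbiuruat.
Rule 2 (post-nasal voicing): no segment meets the environment; /pustozbiuruat/ is unchanged.
Rule 3 (pre-rhotic lowering): /u/ is a high vowel immediately before /r/, so it lowers to [o]. /pustozbiuruat/ → pustozbioruat.
Rule 4 (final i-epenthesis): the form ends in the consonant /t/, so [i] is inserted word-finally. /pustozbioruat/ → pustozbioruati.

pustozbioruati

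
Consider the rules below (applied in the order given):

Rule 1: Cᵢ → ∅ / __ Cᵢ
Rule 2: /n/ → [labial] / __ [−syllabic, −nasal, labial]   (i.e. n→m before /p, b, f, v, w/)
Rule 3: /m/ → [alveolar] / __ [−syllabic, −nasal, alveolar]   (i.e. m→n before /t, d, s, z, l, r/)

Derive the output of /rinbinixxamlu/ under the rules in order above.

Rule 1 (degemination): /xx/ is a geminate; the first /x/ deletes. /rinbinixxamlu/ → rinbinixamlu.
Rule 2 (nasal place assimilation): /n/ precedes the labial consonant /b/, so it assimilates in place to [m]. /rinbinixamlu/ → rimbinixamlu.
Rule 3 (nasal place assimilation): /m/ precedes the alveolar consonant /l/, so it assimilates in place to [n]. /rimbinixamlu/ → rimbinixanlu.

rimbinixanlu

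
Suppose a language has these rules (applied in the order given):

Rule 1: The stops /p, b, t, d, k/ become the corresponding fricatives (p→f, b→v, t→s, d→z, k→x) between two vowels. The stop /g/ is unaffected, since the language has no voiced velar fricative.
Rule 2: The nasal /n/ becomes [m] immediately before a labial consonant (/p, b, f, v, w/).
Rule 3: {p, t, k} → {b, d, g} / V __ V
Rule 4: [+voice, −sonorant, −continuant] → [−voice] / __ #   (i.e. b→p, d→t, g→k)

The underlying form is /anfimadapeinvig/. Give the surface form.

amfimazafeimvik

Rule 1 (intervocalic spirantization): /d/ is a stop between vowels /a/ and /a/, so it spirantizes to the fricative [z]. /p/ is a stop between vowels /a/ and /e/, so it spirantizes to the fricative [f]. /anfimadapeinvig/ → anfimazafeinvig.
Rule 2 (nasal place assimilation): /n/ precedes the labial consonant /f/, so it assimilates in place to [m]. /n/ precedes the labial consonant /v/, so it assimilates in place to [m]. /anfimazafeinvig/ → amfimazafeimvig.
Rule 3 (intervocalic voicing): no segment meets the environment; /amfimazafeimvig/ is unchanged.
Rule 4 (final devoicing): /g/ is a voiced stop in word-final position, so it devoices to [k]. /amfimazafeimvig/ → amfimazafeimvik.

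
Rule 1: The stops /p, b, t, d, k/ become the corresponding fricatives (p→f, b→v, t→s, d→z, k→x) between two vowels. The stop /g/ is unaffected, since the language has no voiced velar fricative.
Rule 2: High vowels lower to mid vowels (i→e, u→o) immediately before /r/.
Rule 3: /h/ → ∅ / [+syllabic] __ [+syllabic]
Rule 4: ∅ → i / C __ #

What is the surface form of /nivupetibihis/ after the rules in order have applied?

Rule 1 (intervocalic spirantization): /p/ is a stop between vowels /u/ and /e/, so it spirantizes to the fricative [f]. /t/ is a stop between vowels /e/ and /i/, so it spirantizes to the fricative [s]. /b/ is a stop between vowels /i/ and /i/, so it spirantizes to the fricative [v]. /nivupetibihis/ → nivufesivihis.
Rule 2 (pre-rhotic lowering): no segment meets the environment; /nivufesivihis/ is unchanged.
Rule 3 (intervocalic h-deletion): /h/ occurs between vowels /i/ and /i/, so it deletes. /nivufesivihis/ → nivufesiviis.
Rule 4 (final i-epenthesis): the form ends in the consonant /s/, so [i] is inserted word-finally. /nivufesiviis/ → nivufesiviisi.

nivufesiviisi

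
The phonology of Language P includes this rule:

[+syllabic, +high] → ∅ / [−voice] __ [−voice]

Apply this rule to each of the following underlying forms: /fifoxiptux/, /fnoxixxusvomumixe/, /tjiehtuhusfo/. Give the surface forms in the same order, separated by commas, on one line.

ffoxptx, fnoxxxsvomumixe, tjiehthsfo

/fifoxiptux/: /i/ is a high vowel flanked by voiceless consonants /f/ and /f/, so it deletes. /i/ is a high vowel flanked by voiceless consonants /x/ and /p/, so it deletes. /u/ is a high vowel flanked by voiceless consonants /t/ and /x/, so it deletes. → [ffoxptx].
/fnoxixxusvomumixe/: /i/ is a high vowel flanked by voiceless consonants /x/ and /x/, so it deletes. /u/ is a high vowel flanked by voiceless consonants /x/ and /s/, so it deletes. → [fnoxxxsvomumixe].
/tjiehtuhusfo/: /u/ is a high vowel flanked by voiceless consonants /t/ and /h/, so it deletes. /u/ is a high vowel flanked by voiceless consonants /h/ and /s/, so it deletes. → [tjiehthsfo].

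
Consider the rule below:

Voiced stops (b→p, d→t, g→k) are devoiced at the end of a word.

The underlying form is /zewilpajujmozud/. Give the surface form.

/d/ is a voiced stop in word-final position, so it devoices to [t].
Surface form: [zewilpajujmozut].

zewilpajujmozut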